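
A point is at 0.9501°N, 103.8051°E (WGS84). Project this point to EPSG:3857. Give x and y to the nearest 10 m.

Web Mercator is spherical with R = a = 6378137 m.
x = R·λ = 6378137 × 1.811740775 = 11555530.874 m.
y = R·ln tan(π/4 + φ/2) = 6378137 × 0.016583133 = 105769.496 m.

x 11555530 m, y 105770 m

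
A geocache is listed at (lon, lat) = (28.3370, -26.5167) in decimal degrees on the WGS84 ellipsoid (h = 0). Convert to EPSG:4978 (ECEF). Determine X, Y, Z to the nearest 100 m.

WGS84: a = 6378137 m, e² = 0.006694380; N(φ) = a/√(1−e²sin²φ) = 6382396.627 m.
X = (N+h)·cosφ·cosλ = 5026652.944 m; Y = (N+h)·cosφ·sinλ = 2710762.386 m; Z = (N(1−e²)+h)·sinφ = -2830400.646 m.

X 5026700 m, Y 2710800 m, Z -2830400 m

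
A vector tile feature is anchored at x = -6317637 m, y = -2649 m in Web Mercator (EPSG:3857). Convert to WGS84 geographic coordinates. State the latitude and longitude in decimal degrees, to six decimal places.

lat -0.023796°, lon -56.752299°

R = 6378137 m. λ = x/R = -56.75229877°.
φ = 2·arctan(exp(y/R)) − 90° = 2·arctan(0.99958) − 90° = -0.02379637°.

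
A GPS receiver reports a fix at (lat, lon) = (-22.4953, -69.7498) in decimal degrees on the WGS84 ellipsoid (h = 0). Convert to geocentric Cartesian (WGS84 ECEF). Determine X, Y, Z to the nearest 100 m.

X 2040600 m, Y -5531300 m, Z -2425200 m

WGS84: a = 6378137 m, e² = 0.006694380; N(φ) = a/√(1−e²sin²φ) = 6381264.525 m.
X = (N+h)·cosφ·cosλ = 2040628.559 m; Y = (N+h)·cosφ·sinλ = -5531306.286 m; Z = (N(1−e²)+h)·sinφ = -2425176.124 m.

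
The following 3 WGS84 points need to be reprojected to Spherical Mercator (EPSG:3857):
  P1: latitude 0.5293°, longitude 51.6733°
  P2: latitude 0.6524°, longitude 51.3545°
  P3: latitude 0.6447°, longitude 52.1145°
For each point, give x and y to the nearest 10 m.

P1: x 5752250 m, y 58920 m; P2: x 5716760 m, y 72630 m; P3: x 5801360 m, y 71770 m

Web Mercator: x = R·λ, y = R·ln tan(π/4+φ/2), R = 6378137 m.
P1 (0.5293°, 51.6733°) → (5752245.444, 58922.245) m.
P2 (0.6524°, 51.3545°) → (5716756.790, 72626.405) m.
P3 (0.6447°, 52.1145°) → (5801359.603, 71769.190) m.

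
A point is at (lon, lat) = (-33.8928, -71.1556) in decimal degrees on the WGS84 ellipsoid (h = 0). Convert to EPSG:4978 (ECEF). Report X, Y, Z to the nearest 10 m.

X 1715230 m, Y -1152270 m, Z -6013910 m

WGS84: a = 6378137 m, e² = 0.006694380; N(φ) = a/√(1−e²sin²φ) = 6397344.966 m.
X = (N+h)·cosφ·cosλ = 1715230.065 m; Y = (N+h)·cosφ·sinλ = -1152273.928 m; Z = (N(1−e²)+h)·sinφ = -6013911.700 m.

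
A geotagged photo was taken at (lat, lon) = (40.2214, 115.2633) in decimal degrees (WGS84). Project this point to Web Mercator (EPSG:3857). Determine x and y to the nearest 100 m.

Web Mercator is spherical with R = a = 6378137 m.
x = R·λ = 6378137 × 2.011724092 = 12831051.863 m.
y = R·ln tan(π/4 + φ/2) = 6378137 × 0.767962162 = 4898167.877 m.

x 12831100 m, y 4898200 m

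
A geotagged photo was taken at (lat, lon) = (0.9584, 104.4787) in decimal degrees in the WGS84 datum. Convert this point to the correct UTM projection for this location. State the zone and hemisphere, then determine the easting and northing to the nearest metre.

Zone 48N: E 442000 m, N 105937 m

Longitude 104.4787° lies in the 6° band [102°, 108°), giving zone 48; latitude is north of the equator, so 48N.
Zone 48 central meridian λ₀ = 6×48 − 183 = 105°; Δλ = -0.5213°.
Transverse Mercator on WGS84 with k₀ = 0.9996 gives E = 441999.617 m, N = 105936.509 m.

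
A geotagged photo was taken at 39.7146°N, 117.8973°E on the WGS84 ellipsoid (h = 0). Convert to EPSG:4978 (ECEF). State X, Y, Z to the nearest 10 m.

X -2298740 m, Y 4342060 m, Z 4053660 m

WGS84: a = 6378137 m, e² = 0.006694380; N(φ) = a/√(1−e²sin²φ) = 6386871.100 m.
X = (N+h)·cosφ·cosλ = -2298742.068 m; Y = (N+h)·cosφ·sinλ = 4342063.042 m; Z = (N(1−e²)+h)·sinφ = 4053660.142 m.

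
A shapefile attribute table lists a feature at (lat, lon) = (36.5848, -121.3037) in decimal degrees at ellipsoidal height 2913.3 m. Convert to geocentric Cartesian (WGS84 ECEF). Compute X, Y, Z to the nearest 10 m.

WGS84: a = 6378137 m, e² = 0.006694380; N(φ) = a/√(1−e²sin²φ) = 6385734.303 m.
X = (N+h)·cosφ·cosλ = -2665378.834 m; Y = (N+h)·cosφ·sinλ = -4383140.392 m; Z = (N(1−e²)+h)·sinφ = 3782231.201 m.

X -2665380 m, Y -4383140 m, Z 3782230 m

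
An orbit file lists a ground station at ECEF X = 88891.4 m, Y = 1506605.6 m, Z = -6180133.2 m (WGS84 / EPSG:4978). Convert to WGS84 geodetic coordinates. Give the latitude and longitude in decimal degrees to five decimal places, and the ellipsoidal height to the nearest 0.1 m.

λ = atan2(Y, X) = 86.62340001°; p = √(X²+Y²) = 1509225.7 m.
Bowring's method on WGS84 (a = 6378137 m, b = 6356752.314 m) gives φ = -76.36500019°, h = 3795.565 m.

lat -76.36500°, lon 86.62340°, h 3795.6 m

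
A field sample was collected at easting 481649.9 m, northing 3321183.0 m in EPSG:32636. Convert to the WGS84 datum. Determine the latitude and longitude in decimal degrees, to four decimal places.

lat 30.0215°, lon 32.8097°

Zone 36N: λ₀ = 33°, k₀ = 0.9996, false easting 500000 m.
Meridian distance M = (N − FN)/k₀ = 3322512.0 m.
Inverse transverse Mercator on WGS84 gives φ = 30.02150020°, λ = 32.80969952°.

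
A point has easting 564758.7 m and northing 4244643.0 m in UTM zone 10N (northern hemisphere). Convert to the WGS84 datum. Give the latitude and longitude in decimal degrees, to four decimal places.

Zone 10N: λ₀ = -123°, k₀ = 0.9996, false easting 500000 m.
Meridian distance M = (N − FN)/k₀ = 4246341.5 m.
Inverse transverse Mercator on WGS84 gives φ = 38.34760036°, λ = -122.25889997°.

lat 38.3476°, lon -122.2589°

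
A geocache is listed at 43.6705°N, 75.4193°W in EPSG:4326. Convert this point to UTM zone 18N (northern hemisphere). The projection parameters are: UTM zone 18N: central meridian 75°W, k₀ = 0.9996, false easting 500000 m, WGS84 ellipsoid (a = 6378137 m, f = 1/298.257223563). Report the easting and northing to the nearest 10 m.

E 466200 m, N 4835360 m

Zone 18 central meridian λ₀ = 6×18 − 183 = -75°; Δλ = -0.4193°.
Transverse Mercator on WGS84 with k₀ = 0.9996 gives E = 466197.497 m, N = 4835362.468 m.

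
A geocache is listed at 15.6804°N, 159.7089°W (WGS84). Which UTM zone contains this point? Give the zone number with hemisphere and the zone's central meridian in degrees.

UTM zone = ⌊(λ + 180)/6⌋ + 1; -159.7089° ∈ [-162°, -156°) → zone 4.
Hemisphere: N (φ ≥ 0).
Central meridian λ₀ = 6×4 − 183 = -159°.

Zone 4N, central meridian -159°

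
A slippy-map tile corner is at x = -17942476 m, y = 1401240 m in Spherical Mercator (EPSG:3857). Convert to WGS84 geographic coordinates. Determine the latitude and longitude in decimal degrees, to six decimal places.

R = 6378137 m. λ = x/R = -161.18000426°.
φ = 2·arctan(exp(y/R)) − 90° = 2·arctan(1.24570) − 90° = 12.48750047°.

lat 12.487500°, lon -161.180004°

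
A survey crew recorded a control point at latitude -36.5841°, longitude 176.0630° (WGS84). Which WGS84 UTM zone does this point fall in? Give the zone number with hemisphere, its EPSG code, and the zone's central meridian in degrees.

UTM zone = ⌊(λ + 180)/6⌋ + 1; 176.0630° ∈ [174°, 180°) → zone 60.
Hemisphere: S (φ < 0).
Central meridian λ₀ = 6×60 − 183 = 177°.
EPSG code: 32760.

Zone 60S (EPSG:32760), central meridian 177°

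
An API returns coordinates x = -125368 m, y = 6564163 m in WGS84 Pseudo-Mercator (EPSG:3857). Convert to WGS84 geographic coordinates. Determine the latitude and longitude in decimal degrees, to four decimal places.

lat 50.6759°, lon -1.1262°

R = 6378137 m. λ = x/R = -1.12619991°.
φ = 2·arctan(exp(y/R)) − 90° = 2·arctan(2.79873) − 90° = 50.67589893°.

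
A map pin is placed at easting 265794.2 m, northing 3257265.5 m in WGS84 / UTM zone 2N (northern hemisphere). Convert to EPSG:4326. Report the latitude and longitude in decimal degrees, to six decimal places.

Zone 2N: λ₀ = -171°, k₀ = 0.9996, false easting 500000 m.
Meridian distance M = (N − FN)/k₀ = 3258568.9 m.
Inverse transverse Mercator on WGS84 gives φ = 29.42289957°, λ = -173.41409983°.

lat 29.422900°, lon -173.414100°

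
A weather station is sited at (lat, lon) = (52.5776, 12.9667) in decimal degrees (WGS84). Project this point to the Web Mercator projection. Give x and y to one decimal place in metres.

x 1443446.4 m, y 6905244.4 m

Web Mercator is spherical with R = a = 6378137 m.
x = R·λ = 6378137 × 0.226311608 = 1443446.441 m.
y = R·ln tan(π/4 + φ/2) = 6378137 × 1.082642843 = 6905244.378 m.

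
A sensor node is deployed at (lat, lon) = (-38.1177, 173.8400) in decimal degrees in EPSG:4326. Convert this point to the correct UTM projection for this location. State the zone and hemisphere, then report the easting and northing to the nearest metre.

Longitude 173.8400° lies in the 6° band [168°, 174°), giving zone 59; latitude is south of the equator, so 59S.
Zone 59 central meridian λ₀ = 6×59 − 183 = 171°; Δλ = +2.8400°.
Transverse Mercator on WGS84 with k₀ = 0.9996 gives E = 748969.855 m, N = 5777315.179 m.

Zone 59S: E 748970 m, N 5777315 m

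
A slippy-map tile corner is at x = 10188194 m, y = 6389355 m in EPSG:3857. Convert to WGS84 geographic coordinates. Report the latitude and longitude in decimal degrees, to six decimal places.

lat 49.670200°, lon 91.522104°

R = 6378137 m. λ = x/R = 91.52210388°.
φ = 2·arctan(exp(y/R)) − 90° = 2·arctan(2.72307) − 90° = 49.67020007°.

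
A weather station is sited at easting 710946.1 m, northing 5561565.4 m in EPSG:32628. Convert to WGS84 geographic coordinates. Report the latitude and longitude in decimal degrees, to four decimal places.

Zone 28N: λ₀ = -15°, k₀ = 0.9996, false easting 500000 m.
Meridian distance M = (N − FN)/k₀ = 5563790.9 m.
Inverse transverse Mercator on WGS84 gives φ = 50.16869968°, λ = -12.04600016°.

lat 50.1687°, lon -12.0460°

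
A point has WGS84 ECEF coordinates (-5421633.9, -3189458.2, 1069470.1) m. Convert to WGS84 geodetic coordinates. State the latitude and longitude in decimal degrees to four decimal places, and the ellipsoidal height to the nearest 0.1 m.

λ = atan2(Y, X) = -149.53239975°; p = √(X²+Y²) = 6290211.3 m.
Bowring's method on WGS84 (a = 6378137 m, b = 6356752.314 m) gives φ = 9.71299980°, h = 2946.676 m.

lat 9.7130°, lon -149.5324°, h 2946.7 m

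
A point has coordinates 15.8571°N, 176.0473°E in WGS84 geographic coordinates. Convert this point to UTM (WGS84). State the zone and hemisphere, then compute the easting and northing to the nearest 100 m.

Zone 60N: E 398000 m, N 1753400 m

Longitude 176.0473° lies in the 6° band [174°, 180°), giving zone 60; latitude is north of the equator, so 60N.
Zone 60 central meridian λ₀ = 6×60 − 183 = 177°; Δλ = -0.9527°.
Transverse Mercator on WGS84 with k₀ = 0.9996 gives E = 397992.973 m, N = 1753360.422 m.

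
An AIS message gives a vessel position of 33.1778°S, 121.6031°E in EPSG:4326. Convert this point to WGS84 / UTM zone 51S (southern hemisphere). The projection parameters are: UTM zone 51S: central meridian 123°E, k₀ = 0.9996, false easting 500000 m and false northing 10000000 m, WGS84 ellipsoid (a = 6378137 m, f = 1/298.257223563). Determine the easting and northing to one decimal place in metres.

Zone 51 central meridian λ₀ = 6×51 − 183 = 123°; Δλ = -1.3969°.
Transverse Mercator on WGS84 with k₀ = 0.9996 gives E = 369764.567 m, N = 6328132.947 m.

E 369764.6 m, N 6328132.9 m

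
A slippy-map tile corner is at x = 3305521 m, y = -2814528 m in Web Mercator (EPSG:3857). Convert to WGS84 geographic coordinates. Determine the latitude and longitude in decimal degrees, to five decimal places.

lat -24.50060°, lon 29.69400°

R = 6378137 m. λ = x/R = 29.69400036°.
φ = 2·arctan(exp(y/R)) − 90° = 2·arctan(0.64321) − 90° = -24.50059891°.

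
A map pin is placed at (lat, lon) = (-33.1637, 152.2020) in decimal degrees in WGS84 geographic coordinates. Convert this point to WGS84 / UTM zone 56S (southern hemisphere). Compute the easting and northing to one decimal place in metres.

Zone 56 central meridian λ₀ = 6×56 − 183 = 153°; Δλ = -0.7980°.
Transverse Mercator on WGS84 with k₀ = 0.9996 gives E = 425591.157 m, N = 6330281.551 m.

E 425591.2 m, N 6330281.6 m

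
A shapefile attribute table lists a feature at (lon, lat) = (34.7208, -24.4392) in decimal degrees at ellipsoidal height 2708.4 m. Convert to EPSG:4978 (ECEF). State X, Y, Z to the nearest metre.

WGS84: a = 6378137 m, e² = 0.006694380; N(φ) = a/√(1−e²sin²φ) = 6381794.431 m.
X = (N+h)·cosφ·cosλ = 4777474.995 m; Y = (N+h)·cosφ·sinλ = 3310647.088 m; Z = (N(1−e²)+h)·sinφ = -2623768.396 m.

X 4777475 m, Y 3310647 m, Z -2623768 m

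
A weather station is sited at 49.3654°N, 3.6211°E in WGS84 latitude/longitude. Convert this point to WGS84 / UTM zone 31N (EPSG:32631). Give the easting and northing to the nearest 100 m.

E 545100 m, N 5468300 m

Zone 31 central meridian λ₀ = 6×31 − 183 = 3°; Δλ = +0.6211°.
Transverse Mercator on WGS84 with k₀ = 0.9996 gives E = 545095.440 m, N = 5468262.348 m.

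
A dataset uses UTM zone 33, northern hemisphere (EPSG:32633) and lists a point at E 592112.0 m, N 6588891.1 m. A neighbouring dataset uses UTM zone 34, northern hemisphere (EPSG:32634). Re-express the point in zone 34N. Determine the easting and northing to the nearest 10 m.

UTM 33N → geographic: φ = 59.42849985°, λ = 16.62359928°.
UTM 34N (λ₀ = 21°) forward: E = 251813.310 m, N = 6595934.346 m.

E 251810 m, N 6595930 m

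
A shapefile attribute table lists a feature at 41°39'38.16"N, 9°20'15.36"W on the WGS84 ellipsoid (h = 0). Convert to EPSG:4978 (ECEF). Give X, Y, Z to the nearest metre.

X 4708907 m, Y -774286 m, Z 4217515 m

WGS84: a = 6378137 m, e² = 0.006694380; N(φ) = a/√(1−e²sin²φ) = 6387590.927 m.
X = (N+h)·cosφ·cosλ = 4708906.697 m; Y = (N+h)·cosφ·sinλ = -774286.443 m; Z = (N(1−e²)+h)·sinφ = 4217514.846 m.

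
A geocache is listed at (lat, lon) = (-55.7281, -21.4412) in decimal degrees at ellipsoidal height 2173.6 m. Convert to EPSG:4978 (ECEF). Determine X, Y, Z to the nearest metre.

WGS84: a = 6378137 m, e² = 0.006694380; N(φ) = a/√(1−e²sin²φ) = 6392766.190 m.
X = (N+h)·cosφ·cosλ = 3351901.561 m; Y = (N+h)·cosφ·sinλ = -1316377.088 m; Z = (N(1−e²)+h)·sinφ = -5249250.415 m.

X 3351902 m, Y -1316377 m, Z -5249250 m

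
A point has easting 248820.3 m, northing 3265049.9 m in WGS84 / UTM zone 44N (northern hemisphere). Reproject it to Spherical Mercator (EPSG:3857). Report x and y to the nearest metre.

Unproject from UTM 44N (λ₀ = 81°) → φ = 29.48979998°, λ = 78.40929958°.
Web Mercator (R = 6378137 m): x = 8728483.303 m, y = 3438135.532 m.

x 8728483 m, y 3438136 m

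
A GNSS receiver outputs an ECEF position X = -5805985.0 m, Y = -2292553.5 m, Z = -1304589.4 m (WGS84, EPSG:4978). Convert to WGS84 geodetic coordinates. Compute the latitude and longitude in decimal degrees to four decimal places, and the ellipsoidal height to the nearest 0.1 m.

λ = atan2(Y, X) = -158.45289988°; p = √(X²+Y²) = 6242216.2 m.
Bowring's method on WGS84 (a = 6378137 m, b = 6356752.314 m) gives φ = -11.88189988°, h = -152.408 m.

lat -11.8819°, lon -158.4529°, h -152.4 m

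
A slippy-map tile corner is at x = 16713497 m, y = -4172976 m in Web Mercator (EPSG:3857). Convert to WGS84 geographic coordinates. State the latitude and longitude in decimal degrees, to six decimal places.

R = 6378137 m. λ = x/R = 150.13989806°.
φ = 2·arctan(exp(y/R)) − 90° = 2·arctan(0.51983) − 90° = -35.06689774°.

lat -35.066898°, lon 150.139898°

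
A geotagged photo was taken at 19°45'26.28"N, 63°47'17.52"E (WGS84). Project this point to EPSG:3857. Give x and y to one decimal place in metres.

x 7100869.9 m, y 2244301.8 m

Web Mercator is spherical with R = a = 6378137 m.
x = R·λ = 6378137 × 1.113314114 = 7100869.943 m.
y = R·ln tan(π/4 + φ/2) = 6378137 × 0.351874197 = 2244301.835 m.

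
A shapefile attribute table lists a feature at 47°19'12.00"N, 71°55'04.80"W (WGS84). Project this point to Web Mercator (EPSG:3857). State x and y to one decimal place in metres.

Web Mercator is spherical with R = a = 6378137 m.
x = R·λ = 6378137 × -1.255205891 = -8005875.139 m.
y = R·ln tan(π/4 + φ/2) = 6378137 × 0.939845528 = 5994463.533 m.

x -8005875.1 m, y 5994463.5 m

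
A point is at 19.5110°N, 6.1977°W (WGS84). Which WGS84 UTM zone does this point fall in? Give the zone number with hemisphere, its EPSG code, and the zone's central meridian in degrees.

Zone 29N (EPSG:32629), central meridian -9°

UTM zone = ⌊(λ + 180)/6⌋ + 1; -6.1977° ∈ [-12°, -6°) → zone 29.
Hemisphere: N (φ ≥ 0).
Central meridian λ₀ = 6×29 − 183 = -9°.
EPSG code: 32629.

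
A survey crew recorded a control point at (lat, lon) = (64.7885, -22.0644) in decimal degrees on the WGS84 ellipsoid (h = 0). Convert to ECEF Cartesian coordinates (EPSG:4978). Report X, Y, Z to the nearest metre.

WGS84: a = 6378137 m, e² = 0.006694380; N(φ) = a/√(1−e²sin²φ) = 6395684.396 m.
X = (N+h)·cosφ·cosλ = 2524788.901 m; Y = (N+h)·cosφ·sinλ = -1023383.516 m; Z = (N(1−e²)+h)·sinφ = 5747704.934 m.

X 2524789 m, Y -1023384 m, Z 5747705 m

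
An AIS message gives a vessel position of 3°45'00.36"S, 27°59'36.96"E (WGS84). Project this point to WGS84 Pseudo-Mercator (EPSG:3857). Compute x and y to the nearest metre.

Web Mercator is spherical with R = a = 6378137 m.
x = R·λ = 6378137 × 0.488580489 = 3116233.297 m.
y = R·ln tan(π/4 + φ/2) = 6378137 × -0.065498374 = -417757.602 m.

x 3116233 m, y -417758 m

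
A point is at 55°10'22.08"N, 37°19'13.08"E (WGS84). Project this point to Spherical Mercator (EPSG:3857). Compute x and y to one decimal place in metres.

Web Mercator is spherical with R = a = 6378137 m.
x = R·λ = 6378137 × 0.651362113 = 4154476.792 m.
y = R·ln tan(π/4 + φ/2) = 6378137 × 1.159504030 = 7395475.554 m.

x 4154476.8 m, y 7395475.6 m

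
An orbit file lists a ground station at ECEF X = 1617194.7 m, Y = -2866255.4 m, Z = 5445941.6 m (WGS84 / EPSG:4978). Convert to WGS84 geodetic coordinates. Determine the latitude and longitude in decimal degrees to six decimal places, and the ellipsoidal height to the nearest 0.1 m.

lat 59.025300°, lon -60.567499°, h 646.6 m

λ = atan2(Y, X) = -60.56749899°; p = √(X²+Y²) = 3291008.8 m.
Bowring's method on WGS84 (a = 6378137 m, b = 6356752.314 m) gives φ = 59.02530018°, h = 646.594 m.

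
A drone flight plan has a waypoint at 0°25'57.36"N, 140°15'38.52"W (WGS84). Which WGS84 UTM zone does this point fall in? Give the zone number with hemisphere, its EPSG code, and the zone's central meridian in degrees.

Zone 7N (EPSG:32607), central meridian -141°

UTM zone = ⌊(λ + 180)/6⌋ + 1; -140.2607° ∈ [-144°, -138°) → zone 7.
Hemisphere: N (φ ≥ 0).
Central meridian λ₀ = 6×7 − 183 = -141°.
EPSG code: 32607.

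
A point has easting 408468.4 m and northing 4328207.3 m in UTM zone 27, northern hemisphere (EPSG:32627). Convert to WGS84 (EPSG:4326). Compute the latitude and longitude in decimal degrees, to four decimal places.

Zone 27N: λ₀ = -21°, k₀ = 0.9996, false easting 500000 m.
Meridian distance M = (N − FN)/k₀ = 4329939.3 m.
Inverse transverse Mercator on WGS84 gives φ = 39.09820019°, λ = -22.05849980°.

lat 39.0982°, lon -22.0585°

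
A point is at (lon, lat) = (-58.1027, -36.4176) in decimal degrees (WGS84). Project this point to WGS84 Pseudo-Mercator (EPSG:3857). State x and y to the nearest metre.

x -6467963 m, y -4358236 m

Web Mercator is spherical with R = a = 6378137 m.
x = R·λ = 6378137 × -1.014083419 = -6467962.978 m.
y = R·ln tan(π/4 + φ/2) = 6378137 × -0.683308571 = -4358235.679 m.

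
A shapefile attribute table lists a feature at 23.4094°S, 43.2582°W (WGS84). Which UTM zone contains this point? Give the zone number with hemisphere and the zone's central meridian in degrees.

UTM zone = ⌊(λ + 180)/6⌋ + 1; -43.2582° ∈ [-48°, -42°) → zone 23.
Hemisphere: S (φ < 0).
Central meridian λ₀ = 6×23 − 183 = -45°.

Zone 23S, central meridian -45°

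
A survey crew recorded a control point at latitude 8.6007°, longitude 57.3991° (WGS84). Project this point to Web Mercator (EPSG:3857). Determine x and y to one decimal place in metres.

Web Mercator is spherical with R = a = 6378137 m.
x = R·λ = 6378137 × 1.001803283 = 6389638.584 m.
y = R·ln tan(π/4 + φ/2) = 6378137 × 0.150677474 = 961041.572 m.

x 6389638.6 m, y 961041.6 m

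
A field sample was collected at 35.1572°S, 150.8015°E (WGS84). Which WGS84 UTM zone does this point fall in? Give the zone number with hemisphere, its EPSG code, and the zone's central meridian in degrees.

Zone 56S (EPSG:32756), central meridian 153°

UTM zone = ⌊(λ + 180)/6⌋ + 1; 150.8015° ∈ [150°, 156°) → zone 56.
Hemisphere: S (φ < 0).
Central meridian λ₀ = 6×56 − 183 = 153°.
EPSG code: 32756.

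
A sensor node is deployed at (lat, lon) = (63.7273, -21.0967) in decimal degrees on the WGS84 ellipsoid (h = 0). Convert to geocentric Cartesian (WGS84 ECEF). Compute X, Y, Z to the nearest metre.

WGS84: a = 6378137 m, e² = 0.006694380; N(φ) = a/√(1−e²sin²φ) = 6395372.492 m.
X = (N+h)·cosφ·cosλ = 2641131.832 m; Y = (N+h)·cosφ·sinλ = -1018953.192 m; Z = (N(1−e²)+h)·sinφ = 5696323.791 m.

X 2641132 m, Y -1018953 m, Z 5696324 m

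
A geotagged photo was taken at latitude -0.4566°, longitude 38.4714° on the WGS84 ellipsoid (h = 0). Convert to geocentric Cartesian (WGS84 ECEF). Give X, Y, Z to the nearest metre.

X 4993406 m, Y 3967866 m, Z -50488 m

WGS84: a = 6378137 m, e² = 0.006694380; N(φ) = a/√(1−e²sin²φ) = 6378138.356 m.
X = (N+h)·cosφ·cosλ = 4993405.840 m; Y = (N+h)·cosφ·sinλ = 3967866.369 m; Z = (N(1−e²)+h)·sinφ = -50487.691 m.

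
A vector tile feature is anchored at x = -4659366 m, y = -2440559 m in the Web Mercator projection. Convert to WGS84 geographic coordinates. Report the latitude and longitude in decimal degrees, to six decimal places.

R = 6378137 m. λ = x/R = -41.85579692°.
φ = 2·arctan(exp(y/R)) − 90° = 2·arctan(0.68206) − 90° = -21.40769680°.

lat -21.407697°, lon -41.855797°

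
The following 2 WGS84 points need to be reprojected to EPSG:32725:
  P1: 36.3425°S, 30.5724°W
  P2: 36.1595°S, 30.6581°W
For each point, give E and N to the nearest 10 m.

UTM zone 25S: λ₀ = -33°, k₀ = 0.9996.
P1 (-36.3425°, -30.5724°) → (717863.406, 5975326.121) m.
P2 (-36.1595°, -30.6581°) → (710662.008, 5995819.338) m.

P1: E 717860 m, N 5975330 m; P2: E 710660 m, N 5995820 m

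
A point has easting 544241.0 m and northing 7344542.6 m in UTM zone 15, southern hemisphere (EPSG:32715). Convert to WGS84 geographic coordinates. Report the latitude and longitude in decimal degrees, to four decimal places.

Zone 15S: λ₀ = -93°, k₀ = 0.9996, false easting 500000 m, false northing 10000000 m.
Meridian distance M = (N − FN)/k₀ = -2656520.0 m.
Inverse transverse Mercator on WGS84 gives φ = -24.01050025°, λ = -92.56500013°.

lat -24.0105°, lon -92.5650°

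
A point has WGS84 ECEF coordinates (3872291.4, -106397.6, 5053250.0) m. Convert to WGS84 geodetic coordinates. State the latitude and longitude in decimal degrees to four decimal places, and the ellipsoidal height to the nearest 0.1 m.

λ = atan2(Y, X) = -1.57390015°; p = √(X²+Y²) = 3873752.8 m.
Bowring's method on WGS84 (a = 6378137 m, b = 6356752.314 m) gives φ = 52.71229969°, h = 2562.218 m.

lat 52.7123°, lon -1.5739°, h 2562.2 m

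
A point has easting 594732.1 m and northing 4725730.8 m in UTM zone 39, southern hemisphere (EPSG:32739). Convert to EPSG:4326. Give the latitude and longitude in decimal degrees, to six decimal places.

lat -47.614900°, lon 52.260600°

Zone 39S: λ₀ = 51°, k₀ = 0.9996, false easting 500000 m, false northing 10000000 m.
Meridian distance M = (N − FN)/k₀ = -5276379.8 m.
Inverse transverse Mercator on WGS84 gives φ = -47.61489991°, λ = 52.26060010°.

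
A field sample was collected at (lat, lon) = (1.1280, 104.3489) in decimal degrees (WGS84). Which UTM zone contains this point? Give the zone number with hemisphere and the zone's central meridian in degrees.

Zone 48N, central meridian 105°

UTM zone = ⌊(λ + 180)/6⌋ + 1; 104.3489° ∈ [102°, 108°) → zone 48.
Hemisphere: N (φ ≥ 0).
Central meridian λ₀ = 6×48 − 183 = 105°.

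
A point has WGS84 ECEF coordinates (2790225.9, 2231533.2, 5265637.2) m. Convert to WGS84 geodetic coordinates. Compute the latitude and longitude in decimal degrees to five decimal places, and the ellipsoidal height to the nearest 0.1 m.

λ = atan2(Y, X) = 38.65169973°; p = √(X²+Y²) = 3572828.2 m.
Bowring's method on WGS84 (a = 6378137 m, b = 6356752.314 m) gives φ = 56.02100032°, h = -135.299 m.

lat 56.02100°, lon 38.65170°, h -135.3 m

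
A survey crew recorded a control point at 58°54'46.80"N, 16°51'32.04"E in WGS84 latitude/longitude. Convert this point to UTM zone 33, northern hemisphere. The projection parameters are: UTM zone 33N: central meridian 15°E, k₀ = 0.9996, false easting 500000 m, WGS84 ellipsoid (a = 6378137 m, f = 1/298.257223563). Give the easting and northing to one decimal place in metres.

Zone 33 central meridian λ₀ = 6×33 − 183 = 15°; Δλ = +1.8589°.
Transverse Mercator on WGS84 with k₀ = 0.9996 gives E = 607058.620 m, N = 6531852.067 m.

E 607058.6 m, N 6531852.1 m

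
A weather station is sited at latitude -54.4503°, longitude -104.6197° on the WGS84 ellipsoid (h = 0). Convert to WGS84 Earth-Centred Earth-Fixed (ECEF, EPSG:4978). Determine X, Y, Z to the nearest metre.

X -938065 m, Y -3596217 m, Z -5166045 m

WGS84: a = 6378137 m, e² = 0.006694380; N(φ) = a/√(1−e²sin²φ) = 6392316.297 m.
X = (N+h)·cosφ·cosλ = -938064.851 m; Y = (N+h)·cosφ·sinλ = -3596216.946 m; Z = (N(1−e²)+h)·sinφ = -5166045.465 m.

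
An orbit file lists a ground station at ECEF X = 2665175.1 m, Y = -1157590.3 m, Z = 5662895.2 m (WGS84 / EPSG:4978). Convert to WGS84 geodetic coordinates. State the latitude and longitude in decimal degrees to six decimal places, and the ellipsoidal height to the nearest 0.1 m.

lat 62.992900°, lon -23.477201°, h 3677.4 m

λ = atan2(Y, X) = -23.47720084°; p = √(X²+Y²) = 2905714.0 m.
Bowring's method on WGS84 (a = 6378137 m, b = 6356752.314 m) gives φ = 62.99290009°, h = 3677.414 m.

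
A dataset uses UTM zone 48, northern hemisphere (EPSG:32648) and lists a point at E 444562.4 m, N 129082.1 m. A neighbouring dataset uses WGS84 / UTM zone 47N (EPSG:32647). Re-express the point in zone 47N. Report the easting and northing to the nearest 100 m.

UTM 48N → geographic: φ = 1.16780018°, λ = 104.50169980°.
UTM 47N (λ₀ = 99°) forward: E = 1113023.491 m, N = 129678.438 m.

E 1113000 m, N 129700 m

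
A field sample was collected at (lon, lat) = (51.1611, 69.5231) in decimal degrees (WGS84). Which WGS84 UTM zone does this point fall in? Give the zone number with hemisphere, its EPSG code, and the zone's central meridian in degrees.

UTM zone = ⌊(λ + 180)/6⌋ + 1; 51.1611° ∈ [48°, 54°) → zone 39.
Hemisphere: N (φ ≥ 0).
Central meridian λ₀ = 6×39 − 183 = 51°.
EPSG code: 32639.

Zone 39N (EPSG:32639), central meridian 51°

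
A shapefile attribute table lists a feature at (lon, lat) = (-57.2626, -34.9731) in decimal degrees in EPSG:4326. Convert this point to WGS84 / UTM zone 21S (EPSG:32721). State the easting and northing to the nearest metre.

E 476029 m, N 6129909 m

Zone 21 central meridian λ₀ = 6×21 − 183 = -57°; Δλ = -0.2626°.
Transverse Mercator on WGS84 with k₀ = 0.9996 gives E = 476029.447 m, N = 6129908.550 m.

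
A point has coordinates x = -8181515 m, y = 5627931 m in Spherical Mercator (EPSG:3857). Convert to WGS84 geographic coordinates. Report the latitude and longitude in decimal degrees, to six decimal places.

R = 6378137 m. λ = x/R = -73.49579972°.
φ = 2·arctan(exp(y/R)) − 90° = 2·arctan(2.41664) − 90° = 45.04069908°.

lat 45.040699°, lon -73.495800°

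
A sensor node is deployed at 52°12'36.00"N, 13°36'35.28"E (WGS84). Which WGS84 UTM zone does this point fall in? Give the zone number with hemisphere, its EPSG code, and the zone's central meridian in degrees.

UTM zone = ⌊(λ + 180)/6⌋ + 1; 13.6098° ∈ [12°, 18°) → zone 33.
Hemisphere: N (φ ≥ 0).
Central meridian λ₀ = 6×33 − 183 = 15°.
EPSG code: 32633.

Zone 33N (EPSG:32633), central meridian 15°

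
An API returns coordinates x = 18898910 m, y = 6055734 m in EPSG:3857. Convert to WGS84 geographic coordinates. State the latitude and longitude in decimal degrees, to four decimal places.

lat 47.6918°, lon 169.7718°

R = 6378137 m. λ = x/R = 169.77179706°.
φ = 2·arctan(exp(y/R)) − 90° = 2·arctan(2.58429) − 90° = 47.69180217°.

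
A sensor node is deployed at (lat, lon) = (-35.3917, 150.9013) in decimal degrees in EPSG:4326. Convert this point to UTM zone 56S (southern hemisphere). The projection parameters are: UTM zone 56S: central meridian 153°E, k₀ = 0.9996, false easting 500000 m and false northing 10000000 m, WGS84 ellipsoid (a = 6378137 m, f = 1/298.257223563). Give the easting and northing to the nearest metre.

Zone 56 central meridian λ₀ = 6×56 − 183 = 153°; Δλ = -2.0987°.
Transverse Mercator on WGS84 with k₀ = 0.9996 gives E = 309393.099 m, N = 6081495.161 m.

E 309393 m, N 6081495 m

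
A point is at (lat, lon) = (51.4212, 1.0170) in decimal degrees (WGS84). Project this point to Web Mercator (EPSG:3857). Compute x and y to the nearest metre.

x 113212 m, y 6696140 m

Web Mercator is spherical with R = a = 6378137 m.
x = R·λ = 6378137 × 0.017749998 = 113211.922 m.
y = R·ln tan(π/4 + φ/2) = 6378137 × 1.049858297 = 6696140.051 m.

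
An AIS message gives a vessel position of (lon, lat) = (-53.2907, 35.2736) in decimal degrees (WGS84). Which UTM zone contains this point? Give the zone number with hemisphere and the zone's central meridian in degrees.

Zone 22N, central meridian -51°

UTM zone = ⌊(λ + 180)/6⌋ + 1; -53.2907° ∈ [-54°, -48°) → zone 22.
Hemisphere: N (φ ≥ 0).
Central meridian λ₀ = 6×22 − 183 = -51°.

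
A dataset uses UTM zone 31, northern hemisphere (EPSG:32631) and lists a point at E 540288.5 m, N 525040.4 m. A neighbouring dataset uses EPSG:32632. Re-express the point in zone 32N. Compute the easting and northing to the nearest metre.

E -126087 m, N 527586 m

UTM 31N → geographic: φ = 4.75000038°, λ = 3.36329961°.
UTM 32N (λ₀ = 9°) forward: E = -126087.352 m, N = 527586.320 m.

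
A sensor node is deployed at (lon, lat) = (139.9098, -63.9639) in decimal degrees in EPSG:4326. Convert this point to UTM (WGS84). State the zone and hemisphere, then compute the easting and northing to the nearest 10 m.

Zone 54S: E 446610 m, N 2906550 m

Longitude 139.9098° lies in the 6° band [138°, 144°), giving zone 54; latitude is south of the equator, so 54S.
Zone 54 central meridian λ₀ = 6×54 − 183 = 141°; Δλ = -1.0902°.
Transverse Mercator on WGS84 with k₀ = 0.9996 gives E = 446609.148 m, N = 2906552.129 m.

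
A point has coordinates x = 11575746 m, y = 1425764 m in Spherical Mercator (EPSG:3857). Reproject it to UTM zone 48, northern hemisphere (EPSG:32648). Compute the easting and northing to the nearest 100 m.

E 390000 m, N 1404500 m

Web Mercator inverse (R = 6378137 m) → φ = 12.70250176°, λ = 103.98669557°.
UTM 48N forward: E = 389981.260 m, N = 1404450.825 m.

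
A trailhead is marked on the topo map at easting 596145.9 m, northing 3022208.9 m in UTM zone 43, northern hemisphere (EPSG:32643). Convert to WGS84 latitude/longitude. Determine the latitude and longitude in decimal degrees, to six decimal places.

Zone 43N: λ₀ = 75°, k₀ = 0.9996, false easting 500000 m.
Meridian distance M = (N − FN)/k₀ = 3023418.3 m.
Inverse transverse Mercator on WGS84 gives φ = 27.31959974°, λ = 75.97179965°.

lat 27.319600°, lon 75.971800°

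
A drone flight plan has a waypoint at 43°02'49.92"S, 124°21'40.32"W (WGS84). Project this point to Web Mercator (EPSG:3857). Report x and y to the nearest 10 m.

x -13843830 m, y -5319160 m

Web Mercator is spherical with R = a = 6378137 m.
x = R·λ = 6378137 × -2.170512402 = -13843825.458 m.
y = R·ln tan(π/4 + φ/2) = 6378137 × -0.833967494 = -5319158.930 m.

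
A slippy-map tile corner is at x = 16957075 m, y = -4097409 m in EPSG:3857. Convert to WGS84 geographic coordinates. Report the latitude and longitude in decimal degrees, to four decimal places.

lat -34.5094°, lon 152.3280°

R = 6378137 m. λ = x/R = 152.32799646°.
φ = 2·arctan(exp(y/R)) − 90° = 2·arctan(0.52602) − 90° = -34.50940130°.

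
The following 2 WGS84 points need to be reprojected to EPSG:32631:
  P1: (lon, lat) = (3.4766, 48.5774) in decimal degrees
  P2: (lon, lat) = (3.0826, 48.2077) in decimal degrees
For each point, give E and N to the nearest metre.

UTM zone 31N: λ₀ = 3°, k₀ = 0.9996.
P1 (48.5774°, 3.4766°) → (535153.642, 5380588.711) m.
P2 (48.2077°, 3.0826°) → (506136.816, 5339388.934) m.

P1: E 535154 m, N 5380589 m; P2: E 506137 m, N 5339389 m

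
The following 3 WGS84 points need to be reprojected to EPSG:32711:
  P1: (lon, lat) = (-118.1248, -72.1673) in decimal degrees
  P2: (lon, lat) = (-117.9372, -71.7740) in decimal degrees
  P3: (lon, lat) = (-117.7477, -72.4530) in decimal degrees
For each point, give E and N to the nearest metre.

P1: E 461556 m, N 1992047 m; P2: E 467285 m, N 2036021 m; P3: E 474840 m, N 1960381 m

UTM zone 11S: λ₀ = -117°, k₀ = 0.9996.
P1 (-72.1673°, -118.1248°) → (461555.744, 1992047.182) m.
P2 (-71.7740°, -117.9372°) → (467284.836, 2036021.456) m.
P3 (-72.4530°, -117.7477°) → (474840.013, 1960381.440) m.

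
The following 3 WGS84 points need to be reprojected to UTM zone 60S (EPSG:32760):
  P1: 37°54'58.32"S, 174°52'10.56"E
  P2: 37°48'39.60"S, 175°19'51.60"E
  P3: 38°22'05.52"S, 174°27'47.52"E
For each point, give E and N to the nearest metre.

P1: E 312733 m, N 5801343 m; P2: E 353086 m, N 5813843 m; P3: E 278377 m, N 5750285 m

UTM zone 60S: λ₀ = 177°, k₀ = 0.9996.
P1 (-37.9162°, 174.8696°) → (312733.263, 5801342.716) m.
P2 (-37.8110°, 175.3310°) → (353085.775, 5813842.569) m.
P3 (-38.3682°, 174.4632°) → (278377.154, 5750284.662) m.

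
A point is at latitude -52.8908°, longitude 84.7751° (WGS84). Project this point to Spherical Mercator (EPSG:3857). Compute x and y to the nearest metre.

x 9437121 m, y -6962824 m

Web Mercator is spherical with R = a = 6378137 m.
x = R·λ = 6378137 × 1.479604619 = 9437120.964 m.
y = R·ln tan(π/4 + φ/2) = 6378137 × -1.091670556 = -6962824.365 m.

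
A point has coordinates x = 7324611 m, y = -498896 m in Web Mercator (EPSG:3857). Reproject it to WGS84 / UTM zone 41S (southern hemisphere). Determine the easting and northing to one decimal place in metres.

E 810537.5 m, N 9504544.0 m

Web Mercator inverse (R = 6378137 m) → φ = -4.47709596°, λ = 65.79810012°.
UTM 41S forward: E = 810537.522 m, N = 9504544.007 m.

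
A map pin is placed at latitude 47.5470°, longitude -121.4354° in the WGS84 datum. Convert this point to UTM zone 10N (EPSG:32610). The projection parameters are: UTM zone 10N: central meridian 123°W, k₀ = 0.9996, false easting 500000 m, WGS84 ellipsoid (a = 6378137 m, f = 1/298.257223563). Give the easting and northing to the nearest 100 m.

Zone 10 central meridian λ₀ = 6×10 − 183 = -123°; Δλ = +1.5646°.
Transverse Mercator on WGS84 with k₀ = 0.9996 gives E = 617728.909 m, N = 5267139.311 m.

E 617700 m, N 5267100 m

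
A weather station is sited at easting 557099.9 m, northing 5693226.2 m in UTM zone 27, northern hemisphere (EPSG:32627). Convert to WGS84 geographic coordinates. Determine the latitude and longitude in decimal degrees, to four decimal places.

lat 51.3874°, lon -20.1794°

Zone 27N: λ₀ = -21°, k₀ = 0.9996, false easting 500000 m.
Meridian distance M = (N − FN)/k₀ = 5695504.4 m.
Inverse transverse Mercator on WGS84 gives φ = 51.38740016°, λ = -20.17940022°.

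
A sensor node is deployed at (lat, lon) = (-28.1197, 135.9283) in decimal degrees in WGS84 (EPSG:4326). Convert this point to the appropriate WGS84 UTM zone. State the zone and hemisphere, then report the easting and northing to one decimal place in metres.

Zone 53S: E 591174.0 m, N 6889189.6 m

Longitude 135.9283° lies in the 6° band [132°, 138°), giving zone 53; latitude is south of the equator, so 53S.
Zone 53 central meridian λ₀ = 6×53 − 183 = 135°; Δλ = +0.9283°.
Transverse Mercator on WGS84 with k₀ = 0.9996 gives E = 591173.974 m, N = 6889189.601 m.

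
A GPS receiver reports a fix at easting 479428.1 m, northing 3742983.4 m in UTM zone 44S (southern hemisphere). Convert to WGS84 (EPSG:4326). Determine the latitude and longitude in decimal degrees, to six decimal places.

lat -56.457200°, lon 80.666200°

Zone 44S: λ₀ = 81°, k₀ = 0.9996, false easting 500000 m, false northing 10000000 m.
Meridian distance M = (N − FN)/k₀ = -6259520.4 m.
Inverse transverse Mercator on WGS84 gives φ = -56.45720045°, λ = 80.66619989°.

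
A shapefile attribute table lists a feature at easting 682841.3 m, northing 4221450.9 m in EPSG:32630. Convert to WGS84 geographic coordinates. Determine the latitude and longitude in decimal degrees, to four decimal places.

lat 38.1224°, lon -0.9141°

Zone 30N: λ₀ = -3°, k₀ = 0.9996, false easting 500000 m.
Meridian distance M = (N − FN)/k₀ = 4223140.2 m.
Inverse transverse Mercator on WGS84 gives φ = 38.12240020°, λ = -0.91410044°.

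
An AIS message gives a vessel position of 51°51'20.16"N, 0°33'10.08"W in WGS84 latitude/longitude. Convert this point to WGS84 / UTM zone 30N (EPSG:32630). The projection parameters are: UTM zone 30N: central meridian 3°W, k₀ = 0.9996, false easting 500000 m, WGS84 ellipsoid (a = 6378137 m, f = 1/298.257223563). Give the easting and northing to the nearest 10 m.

E 668530 m, N 5747810 m

Zone 30 central meridian λ₀ = 6×30 − 183 = -3°; Δλ = +2.4472°.
Transverse Mercator on WGS84 with k₀ = 0.9996 gives E = 668529.518 m, N = 5747809.122 m.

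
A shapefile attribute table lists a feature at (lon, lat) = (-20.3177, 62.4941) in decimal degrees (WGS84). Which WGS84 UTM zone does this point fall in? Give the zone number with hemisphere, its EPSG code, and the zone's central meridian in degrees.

Zone 27N (EPSG:32627), central meridian -21°

UTM zone = ⌊(λ + 180)/6⌋ + 1; -20.3177° ∈ [-24°, -18°) → zone 27.
Hemisphere: N (φ ≥ 0).
Central meridian λ₀ = 6×27 − 183 = -21°.
EPSG code: 32627.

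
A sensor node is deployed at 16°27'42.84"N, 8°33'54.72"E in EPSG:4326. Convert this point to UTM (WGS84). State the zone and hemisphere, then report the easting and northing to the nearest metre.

Longitude 8.5652° lies in the 6° band [6°, 12°), giving zone 32; latitude is north of the equator, so 32N.
Zone 32 central meridian λ₀ = 6×32 − 183 = 9°; Δλ = -0.4348°.
Transverse Mercator on WGS84 with k₀ = 0.9996 gives E = 453588.064 m, N = 1820079.189 m.

Zone 32N: E 453588 m, N 1820079 m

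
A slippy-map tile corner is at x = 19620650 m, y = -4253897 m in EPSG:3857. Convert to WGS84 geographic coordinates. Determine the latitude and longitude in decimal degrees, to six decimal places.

lat -35.659699°, lon 176.255298°

R = 6378137 m. λ = x/R = 176.25529779°.
φ = 2·arctan(exp(y/R)) − 90° = 2·arctan(0.51327) − 90° = -35.65969940°.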